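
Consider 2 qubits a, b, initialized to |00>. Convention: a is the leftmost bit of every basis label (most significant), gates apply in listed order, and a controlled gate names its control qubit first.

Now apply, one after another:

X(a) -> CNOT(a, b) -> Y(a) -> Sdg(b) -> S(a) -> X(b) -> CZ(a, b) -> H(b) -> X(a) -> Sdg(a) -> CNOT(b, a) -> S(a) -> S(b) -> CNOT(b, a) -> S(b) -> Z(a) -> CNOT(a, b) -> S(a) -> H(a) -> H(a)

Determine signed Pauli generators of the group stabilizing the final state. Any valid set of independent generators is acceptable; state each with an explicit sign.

The stabilizer group can be generated by -IY, -ZI, among other valid generating sets.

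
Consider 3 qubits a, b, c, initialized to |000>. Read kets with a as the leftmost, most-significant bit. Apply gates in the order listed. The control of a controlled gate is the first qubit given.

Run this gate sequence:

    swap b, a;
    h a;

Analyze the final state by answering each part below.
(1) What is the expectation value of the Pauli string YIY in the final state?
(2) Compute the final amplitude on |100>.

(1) The observable YIY averages to 0.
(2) The amplitude on |100> is sqrt(2)/2.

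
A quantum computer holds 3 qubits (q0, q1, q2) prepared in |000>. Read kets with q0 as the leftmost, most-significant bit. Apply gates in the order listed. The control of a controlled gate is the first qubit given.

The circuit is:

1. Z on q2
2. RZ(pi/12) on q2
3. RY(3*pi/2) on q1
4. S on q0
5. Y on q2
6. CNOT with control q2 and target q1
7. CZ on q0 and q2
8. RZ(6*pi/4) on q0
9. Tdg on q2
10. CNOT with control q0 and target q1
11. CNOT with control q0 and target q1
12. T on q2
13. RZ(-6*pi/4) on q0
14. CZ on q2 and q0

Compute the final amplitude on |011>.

|011> carries amplitude -sqrt(2)*exp(11*I*pi/24)/2 in the final state.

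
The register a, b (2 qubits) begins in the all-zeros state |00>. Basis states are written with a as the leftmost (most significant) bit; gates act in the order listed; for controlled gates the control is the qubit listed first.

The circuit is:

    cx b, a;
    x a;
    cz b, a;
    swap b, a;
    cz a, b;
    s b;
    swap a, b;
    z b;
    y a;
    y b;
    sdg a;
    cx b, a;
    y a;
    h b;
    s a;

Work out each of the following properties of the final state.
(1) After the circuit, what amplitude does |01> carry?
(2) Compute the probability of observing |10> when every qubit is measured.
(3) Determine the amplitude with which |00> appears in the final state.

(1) The amplitude on |01> is -sqrt(2)/2.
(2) The probability of measuring |10> is 0.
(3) |00> carries amplitude sqrt(2)/2 in the final state.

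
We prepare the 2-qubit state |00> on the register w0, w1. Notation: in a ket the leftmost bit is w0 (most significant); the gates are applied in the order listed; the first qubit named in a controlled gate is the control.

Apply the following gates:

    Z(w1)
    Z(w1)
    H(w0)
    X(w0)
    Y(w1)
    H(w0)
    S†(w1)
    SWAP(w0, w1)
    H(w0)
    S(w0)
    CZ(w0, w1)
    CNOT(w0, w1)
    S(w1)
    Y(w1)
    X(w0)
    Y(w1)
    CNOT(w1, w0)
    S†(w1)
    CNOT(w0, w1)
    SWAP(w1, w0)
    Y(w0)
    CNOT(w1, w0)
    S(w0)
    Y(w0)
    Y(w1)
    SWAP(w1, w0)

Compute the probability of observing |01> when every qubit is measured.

The probability of measuring |01> is 1/2.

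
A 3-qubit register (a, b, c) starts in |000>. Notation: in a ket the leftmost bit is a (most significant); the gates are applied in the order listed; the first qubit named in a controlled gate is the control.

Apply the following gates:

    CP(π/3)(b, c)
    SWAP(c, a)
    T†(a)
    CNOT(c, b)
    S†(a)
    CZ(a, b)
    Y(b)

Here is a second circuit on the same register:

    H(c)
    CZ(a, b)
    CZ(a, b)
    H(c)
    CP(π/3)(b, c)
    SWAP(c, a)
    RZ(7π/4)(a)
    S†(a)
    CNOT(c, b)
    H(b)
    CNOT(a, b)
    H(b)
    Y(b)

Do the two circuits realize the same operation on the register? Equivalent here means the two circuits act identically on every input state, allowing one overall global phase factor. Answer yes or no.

Yes — the two circuits implement the same unitary up to a global phase.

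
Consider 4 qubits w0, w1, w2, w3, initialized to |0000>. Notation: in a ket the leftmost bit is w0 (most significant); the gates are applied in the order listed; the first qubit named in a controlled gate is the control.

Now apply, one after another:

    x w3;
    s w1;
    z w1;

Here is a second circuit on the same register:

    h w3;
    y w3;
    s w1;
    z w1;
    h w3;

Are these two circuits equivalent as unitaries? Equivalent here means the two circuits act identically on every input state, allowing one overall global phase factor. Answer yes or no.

No: there is an input state on which the two circuits produce genuinely different outputs (not merely differing by a phase).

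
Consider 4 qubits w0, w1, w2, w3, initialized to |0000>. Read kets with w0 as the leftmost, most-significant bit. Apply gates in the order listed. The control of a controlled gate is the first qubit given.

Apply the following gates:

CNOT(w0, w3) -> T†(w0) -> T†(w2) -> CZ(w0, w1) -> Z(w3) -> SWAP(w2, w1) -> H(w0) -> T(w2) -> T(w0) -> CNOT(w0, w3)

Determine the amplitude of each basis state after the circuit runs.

The resulting statevector has amplitude sqrt(2)/2 on |0000>, sqrt(2)*exp(I*pi/4)/2 on |1001>, and 0 on every other basis state.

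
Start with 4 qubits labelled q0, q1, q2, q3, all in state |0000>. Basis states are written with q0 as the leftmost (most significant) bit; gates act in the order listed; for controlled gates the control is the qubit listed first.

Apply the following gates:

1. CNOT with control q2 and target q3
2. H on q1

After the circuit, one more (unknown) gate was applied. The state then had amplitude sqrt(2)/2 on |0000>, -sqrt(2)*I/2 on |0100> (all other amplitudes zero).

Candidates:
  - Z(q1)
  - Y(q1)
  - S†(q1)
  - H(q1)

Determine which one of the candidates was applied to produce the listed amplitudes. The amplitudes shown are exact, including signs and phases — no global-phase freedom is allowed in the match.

It was S†(q1) that produced the state shown.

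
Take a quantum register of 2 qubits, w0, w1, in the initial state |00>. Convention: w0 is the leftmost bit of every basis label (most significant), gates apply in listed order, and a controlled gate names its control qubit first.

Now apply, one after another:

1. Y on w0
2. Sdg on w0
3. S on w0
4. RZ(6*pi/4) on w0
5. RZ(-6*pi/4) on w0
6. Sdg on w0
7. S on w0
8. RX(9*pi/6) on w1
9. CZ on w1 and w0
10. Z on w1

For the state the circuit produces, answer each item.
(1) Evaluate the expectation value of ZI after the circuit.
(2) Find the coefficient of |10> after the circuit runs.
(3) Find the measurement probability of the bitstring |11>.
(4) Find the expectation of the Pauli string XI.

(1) The observable ZI averages to -1.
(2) |10> carries amplitude -sqrt(2)*I/2 in the final state.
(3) The probability of measuring |11> is 1/2.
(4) The expectation value of XI is 0.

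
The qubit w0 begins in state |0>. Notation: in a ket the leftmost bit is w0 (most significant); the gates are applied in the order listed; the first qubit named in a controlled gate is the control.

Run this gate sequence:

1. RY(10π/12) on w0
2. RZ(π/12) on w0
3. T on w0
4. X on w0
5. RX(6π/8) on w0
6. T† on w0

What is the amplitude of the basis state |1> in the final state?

The amplitude on |1> is -sqrt(6)*I*sqrt(sqrt(2)/4 + 1/2)*exp(I*pi/24)/4 - sqrt(2)*I*sqrt(sqrt(2)/4 + 1/2)*exp(I*pi/24)/4 + sqrt(6)*sqrt(1/2 - sqrt(2)/4)*exp(-7*I*pi/24)/4 - sqrt(2)*sqrt(1/2 - sqrt(2)/4)*exp(-7*I*pi/24)/4.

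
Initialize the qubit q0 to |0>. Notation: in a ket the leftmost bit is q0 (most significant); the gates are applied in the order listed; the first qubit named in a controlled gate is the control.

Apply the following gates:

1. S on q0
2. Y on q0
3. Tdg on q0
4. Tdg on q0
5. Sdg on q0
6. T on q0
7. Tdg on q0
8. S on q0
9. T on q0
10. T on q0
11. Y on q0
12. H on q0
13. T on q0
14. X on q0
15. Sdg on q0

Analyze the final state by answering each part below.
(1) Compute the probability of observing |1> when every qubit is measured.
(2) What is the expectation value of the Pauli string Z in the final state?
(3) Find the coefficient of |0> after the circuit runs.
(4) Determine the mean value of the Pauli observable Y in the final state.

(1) A full measurement returns |1> with probability 1/2. Key observation: steps 3-10 multiply out to the identity, so the circuit reduces to the remaining gates.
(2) The expectation value of Z is 0.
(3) The final state's coefficient on |0> equals sqrt(2)*exp(I*pi/4)/2.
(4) The observable Y averages to -sqrt(2)/2.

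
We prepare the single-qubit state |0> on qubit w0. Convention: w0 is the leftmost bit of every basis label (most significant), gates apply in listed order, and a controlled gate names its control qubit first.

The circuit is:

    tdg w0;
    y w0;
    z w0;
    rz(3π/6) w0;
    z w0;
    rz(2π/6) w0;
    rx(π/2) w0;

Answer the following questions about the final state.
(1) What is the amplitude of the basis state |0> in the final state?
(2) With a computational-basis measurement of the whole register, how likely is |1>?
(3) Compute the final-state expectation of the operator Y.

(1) |0> carries amplitude sqrt(2)*exp(5*I*pi/12)/2 in the final state.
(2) A full measurement returns |1> with probability 1/2.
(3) In the final state, Y has expectation 1.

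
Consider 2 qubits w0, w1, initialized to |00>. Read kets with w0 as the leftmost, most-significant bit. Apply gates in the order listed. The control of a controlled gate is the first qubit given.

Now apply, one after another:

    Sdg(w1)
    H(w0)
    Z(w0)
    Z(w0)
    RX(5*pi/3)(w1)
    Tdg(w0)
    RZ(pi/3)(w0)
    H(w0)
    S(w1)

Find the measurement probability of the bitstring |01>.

A full measurement returns |01> with probability sqrt(2)/32 + sqrt(6)/32 + 1/8.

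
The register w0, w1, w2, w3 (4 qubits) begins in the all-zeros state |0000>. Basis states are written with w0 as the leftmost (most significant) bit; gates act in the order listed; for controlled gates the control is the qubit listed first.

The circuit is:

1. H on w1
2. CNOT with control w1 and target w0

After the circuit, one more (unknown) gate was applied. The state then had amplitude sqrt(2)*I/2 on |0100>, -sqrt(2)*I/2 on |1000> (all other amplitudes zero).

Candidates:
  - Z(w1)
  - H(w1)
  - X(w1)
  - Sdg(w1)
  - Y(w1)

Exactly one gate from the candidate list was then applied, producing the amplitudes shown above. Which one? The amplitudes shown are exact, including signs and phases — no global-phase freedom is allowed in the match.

The unique candidate consistent with the amplitudes is Y(w1).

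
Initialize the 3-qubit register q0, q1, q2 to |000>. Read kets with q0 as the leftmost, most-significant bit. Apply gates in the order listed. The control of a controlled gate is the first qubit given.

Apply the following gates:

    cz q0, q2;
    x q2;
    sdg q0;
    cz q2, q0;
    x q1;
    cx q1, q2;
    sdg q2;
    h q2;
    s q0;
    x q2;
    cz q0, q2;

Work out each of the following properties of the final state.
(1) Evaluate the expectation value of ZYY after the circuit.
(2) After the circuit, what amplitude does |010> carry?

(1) The expectation value of ZYY is 0.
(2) The final state's coefficient on |010> equals sqrt(2)/2.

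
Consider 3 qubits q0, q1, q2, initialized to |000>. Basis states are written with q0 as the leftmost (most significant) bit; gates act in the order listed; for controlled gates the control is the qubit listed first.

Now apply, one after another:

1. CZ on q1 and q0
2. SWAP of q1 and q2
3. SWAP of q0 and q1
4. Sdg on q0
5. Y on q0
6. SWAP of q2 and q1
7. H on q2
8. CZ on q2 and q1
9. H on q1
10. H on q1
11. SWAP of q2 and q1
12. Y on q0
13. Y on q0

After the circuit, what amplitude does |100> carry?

The final state's coefficient on |100> equals sqrt(2)*I/2. Key observation: gates 9-10 undo each other exactly, leaving only the rest of the circuit to track.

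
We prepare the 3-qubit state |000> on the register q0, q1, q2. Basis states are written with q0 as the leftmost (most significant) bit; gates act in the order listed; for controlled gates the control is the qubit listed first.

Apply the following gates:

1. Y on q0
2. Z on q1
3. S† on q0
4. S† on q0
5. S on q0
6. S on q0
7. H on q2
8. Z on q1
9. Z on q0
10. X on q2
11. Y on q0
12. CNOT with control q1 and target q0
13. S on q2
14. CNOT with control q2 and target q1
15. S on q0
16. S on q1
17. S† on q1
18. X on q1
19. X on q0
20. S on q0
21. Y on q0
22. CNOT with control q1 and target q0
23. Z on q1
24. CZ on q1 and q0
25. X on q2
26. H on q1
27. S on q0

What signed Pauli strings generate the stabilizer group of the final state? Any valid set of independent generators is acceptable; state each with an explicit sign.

The stabilizer group can be generated by +XZX, +IXZ, +ZIZ, among other valid generating sets. Key observation: gates 3-6 undo each other exactly, leaving only the rest of the circuit to track.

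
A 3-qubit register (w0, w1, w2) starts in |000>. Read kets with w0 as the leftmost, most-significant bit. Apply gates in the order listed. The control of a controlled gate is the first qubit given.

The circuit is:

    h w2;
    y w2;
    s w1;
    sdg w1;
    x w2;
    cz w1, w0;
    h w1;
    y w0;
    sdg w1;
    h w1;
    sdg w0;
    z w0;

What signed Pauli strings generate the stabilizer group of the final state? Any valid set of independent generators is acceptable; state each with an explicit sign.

One valid set of independent stabilizer generators is +IYI, -IIX, -ZII (any independent generating set of the same group is equally correct).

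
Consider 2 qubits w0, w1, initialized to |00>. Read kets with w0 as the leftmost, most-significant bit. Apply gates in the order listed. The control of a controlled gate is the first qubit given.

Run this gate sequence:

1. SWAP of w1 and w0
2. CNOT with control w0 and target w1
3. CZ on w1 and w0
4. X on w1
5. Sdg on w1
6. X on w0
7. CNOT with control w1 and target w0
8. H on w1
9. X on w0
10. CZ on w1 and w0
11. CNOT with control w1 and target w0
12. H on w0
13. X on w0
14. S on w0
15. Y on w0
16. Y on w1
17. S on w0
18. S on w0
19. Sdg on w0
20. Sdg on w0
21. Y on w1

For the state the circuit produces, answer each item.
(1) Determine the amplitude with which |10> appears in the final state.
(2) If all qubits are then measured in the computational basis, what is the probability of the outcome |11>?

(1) The final state's coefficient on |10> equals -1/2. Key observation: the block from step 16 through step 21 cancels to the identity and can be dropped.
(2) The probability of measuring |11> is 1/4.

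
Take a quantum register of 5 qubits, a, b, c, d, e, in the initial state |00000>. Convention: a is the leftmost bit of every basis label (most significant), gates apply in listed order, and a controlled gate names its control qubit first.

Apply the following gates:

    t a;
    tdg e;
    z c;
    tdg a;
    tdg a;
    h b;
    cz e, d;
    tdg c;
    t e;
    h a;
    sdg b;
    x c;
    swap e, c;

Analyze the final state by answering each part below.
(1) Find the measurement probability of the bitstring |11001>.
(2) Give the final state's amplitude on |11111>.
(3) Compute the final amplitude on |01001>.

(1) Outcome |11001> occurs with probability 1/4.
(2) |11111> carries amplitude 0 in the final state.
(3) The final state's coefficient on |01001> equals -I/2.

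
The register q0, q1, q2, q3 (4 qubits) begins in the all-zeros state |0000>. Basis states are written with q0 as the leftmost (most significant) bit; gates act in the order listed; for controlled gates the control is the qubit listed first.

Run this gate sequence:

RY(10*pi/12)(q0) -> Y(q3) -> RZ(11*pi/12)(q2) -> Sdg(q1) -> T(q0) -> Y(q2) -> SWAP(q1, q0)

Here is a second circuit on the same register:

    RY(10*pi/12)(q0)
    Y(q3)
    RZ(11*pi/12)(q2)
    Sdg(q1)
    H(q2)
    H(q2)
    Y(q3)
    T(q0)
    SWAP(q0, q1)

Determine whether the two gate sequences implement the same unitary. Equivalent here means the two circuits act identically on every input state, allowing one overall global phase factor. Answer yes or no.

No, they are not equivalent — no single phase factor reconciles the two unitaries.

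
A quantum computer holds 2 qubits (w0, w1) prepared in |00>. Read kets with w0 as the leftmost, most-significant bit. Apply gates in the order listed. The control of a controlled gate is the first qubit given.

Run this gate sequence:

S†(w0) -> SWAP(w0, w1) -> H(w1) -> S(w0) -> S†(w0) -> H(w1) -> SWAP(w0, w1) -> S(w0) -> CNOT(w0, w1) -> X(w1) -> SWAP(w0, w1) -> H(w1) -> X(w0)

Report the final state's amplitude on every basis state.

The resulting statevector has amplitude sqrt(2)/2 on |00>, sqrt(2)/2 on |01>, 0 on |10>, 0 on |11>. Key observation: steps 1-8 multiply out to the identity, so the circuit reduces to the remaining gates.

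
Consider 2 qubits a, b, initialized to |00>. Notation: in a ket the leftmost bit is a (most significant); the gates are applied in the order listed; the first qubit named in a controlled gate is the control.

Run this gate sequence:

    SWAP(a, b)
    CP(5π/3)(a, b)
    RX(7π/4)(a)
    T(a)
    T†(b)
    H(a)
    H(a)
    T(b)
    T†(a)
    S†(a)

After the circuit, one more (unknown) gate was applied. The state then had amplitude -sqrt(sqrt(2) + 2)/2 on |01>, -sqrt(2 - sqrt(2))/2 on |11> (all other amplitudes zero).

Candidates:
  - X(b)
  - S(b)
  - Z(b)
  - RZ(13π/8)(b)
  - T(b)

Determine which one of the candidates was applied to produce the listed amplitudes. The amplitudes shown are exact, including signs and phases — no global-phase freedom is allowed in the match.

The applied gate was X(b).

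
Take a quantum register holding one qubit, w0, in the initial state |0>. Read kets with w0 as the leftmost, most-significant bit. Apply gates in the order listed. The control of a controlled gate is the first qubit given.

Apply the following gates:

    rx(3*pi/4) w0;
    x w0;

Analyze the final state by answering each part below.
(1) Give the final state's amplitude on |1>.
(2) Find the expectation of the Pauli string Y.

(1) The amplitude on |1> is sqrt(2 - sqrt(2))/2.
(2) The expectation value of Y is sqrt(2)/2.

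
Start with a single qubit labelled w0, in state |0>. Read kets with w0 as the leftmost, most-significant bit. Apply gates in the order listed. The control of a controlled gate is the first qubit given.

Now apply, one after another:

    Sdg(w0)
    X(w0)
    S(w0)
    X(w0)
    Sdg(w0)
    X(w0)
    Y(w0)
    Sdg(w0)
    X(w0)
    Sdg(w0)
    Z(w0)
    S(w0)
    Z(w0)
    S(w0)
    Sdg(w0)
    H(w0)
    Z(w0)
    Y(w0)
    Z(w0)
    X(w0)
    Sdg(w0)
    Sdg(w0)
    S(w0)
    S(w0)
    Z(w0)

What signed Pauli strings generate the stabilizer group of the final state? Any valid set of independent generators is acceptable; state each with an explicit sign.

The final state is stabilized by the group generated by -X; other independent generating sets are equally valid.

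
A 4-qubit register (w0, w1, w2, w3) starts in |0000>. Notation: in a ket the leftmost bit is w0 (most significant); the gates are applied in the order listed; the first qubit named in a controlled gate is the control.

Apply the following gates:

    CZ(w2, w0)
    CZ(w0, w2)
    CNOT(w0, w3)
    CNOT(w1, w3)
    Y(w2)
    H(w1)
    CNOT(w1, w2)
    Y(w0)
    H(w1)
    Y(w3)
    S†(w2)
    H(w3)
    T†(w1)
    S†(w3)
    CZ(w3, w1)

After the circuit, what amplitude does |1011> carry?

The amplitude on |1011> is -sqrt(2)*I/4.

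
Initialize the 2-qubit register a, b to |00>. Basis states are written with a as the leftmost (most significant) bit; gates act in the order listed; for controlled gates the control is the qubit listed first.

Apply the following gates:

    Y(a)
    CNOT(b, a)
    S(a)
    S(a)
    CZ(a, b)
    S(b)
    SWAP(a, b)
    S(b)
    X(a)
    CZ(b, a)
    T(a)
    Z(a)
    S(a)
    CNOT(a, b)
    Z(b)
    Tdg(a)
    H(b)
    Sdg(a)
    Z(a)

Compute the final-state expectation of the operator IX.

The observable IX averages to 1.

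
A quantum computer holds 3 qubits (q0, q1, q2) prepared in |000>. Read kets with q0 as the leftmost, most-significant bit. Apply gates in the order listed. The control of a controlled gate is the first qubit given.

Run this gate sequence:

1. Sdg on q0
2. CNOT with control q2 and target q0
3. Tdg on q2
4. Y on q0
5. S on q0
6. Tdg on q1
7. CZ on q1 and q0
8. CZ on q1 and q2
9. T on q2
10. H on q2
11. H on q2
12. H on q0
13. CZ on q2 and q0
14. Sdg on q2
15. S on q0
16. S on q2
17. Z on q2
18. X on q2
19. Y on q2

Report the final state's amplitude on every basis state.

The resulting statevector has amplitude sqrt(2)*I/2 on |000>, sqrt(2)/2 on |100>, and 0 on every other basis state. Key observation: gates 10-11 undo each other exactly, leaving only the rest of the circuit to track.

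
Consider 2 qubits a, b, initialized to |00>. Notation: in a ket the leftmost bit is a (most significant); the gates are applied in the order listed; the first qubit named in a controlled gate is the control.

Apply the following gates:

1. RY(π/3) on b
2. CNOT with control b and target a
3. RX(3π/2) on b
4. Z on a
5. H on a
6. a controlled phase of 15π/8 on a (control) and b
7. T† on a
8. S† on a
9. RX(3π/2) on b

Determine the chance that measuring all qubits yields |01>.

A full measurement returns |01> with probability 3/8.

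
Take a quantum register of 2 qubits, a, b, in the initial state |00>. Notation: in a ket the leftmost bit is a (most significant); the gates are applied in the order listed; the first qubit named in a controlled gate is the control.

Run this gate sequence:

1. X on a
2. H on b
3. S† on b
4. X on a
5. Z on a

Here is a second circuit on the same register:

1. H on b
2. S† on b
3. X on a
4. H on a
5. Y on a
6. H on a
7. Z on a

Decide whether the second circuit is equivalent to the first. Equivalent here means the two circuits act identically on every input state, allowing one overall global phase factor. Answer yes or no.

No: there is an input state on which the two circuits produce genuinely different outputs (not merely differing by a phase).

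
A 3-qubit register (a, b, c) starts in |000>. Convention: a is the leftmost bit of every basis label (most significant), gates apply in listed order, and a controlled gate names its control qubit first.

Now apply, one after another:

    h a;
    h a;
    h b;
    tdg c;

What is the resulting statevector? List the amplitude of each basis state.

After the circuit, the state carries amplitude sqrt(2)/2 on |000>, sqrt(2)/2 on |010>, and 0 on every other basis state.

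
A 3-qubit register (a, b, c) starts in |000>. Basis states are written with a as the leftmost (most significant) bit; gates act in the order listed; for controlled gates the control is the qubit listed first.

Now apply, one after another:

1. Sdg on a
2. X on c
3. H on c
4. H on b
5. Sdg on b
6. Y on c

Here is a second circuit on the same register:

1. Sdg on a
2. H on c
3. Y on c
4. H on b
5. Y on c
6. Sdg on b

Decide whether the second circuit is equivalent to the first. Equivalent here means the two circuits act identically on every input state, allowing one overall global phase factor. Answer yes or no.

No — the two circuits implement different unitaries, even allowing a global phase.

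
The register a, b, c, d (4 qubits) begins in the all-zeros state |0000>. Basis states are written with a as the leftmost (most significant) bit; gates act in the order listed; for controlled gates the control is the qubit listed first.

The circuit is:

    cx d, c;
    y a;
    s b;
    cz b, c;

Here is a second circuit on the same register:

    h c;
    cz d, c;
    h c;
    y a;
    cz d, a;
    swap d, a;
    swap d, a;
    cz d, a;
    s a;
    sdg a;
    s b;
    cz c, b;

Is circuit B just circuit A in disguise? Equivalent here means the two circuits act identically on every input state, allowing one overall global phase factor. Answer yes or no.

Yes: on every input state the two circuits agree up to one overall phase factor.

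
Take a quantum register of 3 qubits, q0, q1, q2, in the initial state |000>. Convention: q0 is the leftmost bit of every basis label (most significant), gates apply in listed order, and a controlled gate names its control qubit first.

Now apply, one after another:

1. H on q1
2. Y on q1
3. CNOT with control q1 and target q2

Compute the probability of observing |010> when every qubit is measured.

A full measurement returns |010> with probability 0.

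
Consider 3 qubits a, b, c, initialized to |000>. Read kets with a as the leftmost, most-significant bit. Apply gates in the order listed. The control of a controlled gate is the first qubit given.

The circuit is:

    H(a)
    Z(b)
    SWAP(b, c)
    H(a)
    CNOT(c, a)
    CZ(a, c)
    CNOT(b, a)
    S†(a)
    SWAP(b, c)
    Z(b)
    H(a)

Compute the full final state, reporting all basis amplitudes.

After the circuit, the state carries amplitude sqrt(2)/2 on |000>, sqrt(2)/2 on |100>, and 0 on every other basis state.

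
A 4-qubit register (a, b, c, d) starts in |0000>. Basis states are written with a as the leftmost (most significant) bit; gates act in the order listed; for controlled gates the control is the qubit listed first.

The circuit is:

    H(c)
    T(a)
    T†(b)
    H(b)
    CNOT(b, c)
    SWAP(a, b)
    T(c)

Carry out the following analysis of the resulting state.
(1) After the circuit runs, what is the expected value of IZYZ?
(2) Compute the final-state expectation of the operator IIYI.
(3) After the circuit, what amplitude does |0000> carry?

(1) In the final state, IZYZ has expectation sqrt(2)/2.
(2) The expectation value of IIYI is sqrt(2)/2.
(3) The amplitude on |0000> is 1/2.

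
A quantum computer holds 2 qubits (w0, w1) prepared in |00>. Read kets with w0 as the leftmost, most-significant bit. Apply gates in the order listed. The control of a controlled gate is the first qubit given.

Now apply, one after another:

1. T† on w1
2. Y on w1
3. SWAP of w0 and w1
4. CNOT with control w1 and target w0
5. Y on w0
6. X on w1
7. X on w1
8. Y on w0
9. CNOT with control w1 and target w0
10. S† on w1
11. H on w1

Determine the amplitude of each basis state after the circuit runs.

The resulting statevector has amplitude 0 on |00>, 0 on |01>, sqrt(2)*I/2 on |10>, sqrt(2)*I/2 on |11>. Key observation: steps 4-9 multiply out to the identity, so the circuit reduces to the remaining gates.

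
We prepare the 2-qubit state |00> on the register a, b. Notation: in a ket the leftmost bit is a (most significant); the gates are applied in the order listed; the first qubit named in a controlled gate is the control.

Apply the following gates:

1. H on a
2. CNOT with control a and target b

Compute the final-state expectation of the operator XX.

In the final state, XX has expectation 1.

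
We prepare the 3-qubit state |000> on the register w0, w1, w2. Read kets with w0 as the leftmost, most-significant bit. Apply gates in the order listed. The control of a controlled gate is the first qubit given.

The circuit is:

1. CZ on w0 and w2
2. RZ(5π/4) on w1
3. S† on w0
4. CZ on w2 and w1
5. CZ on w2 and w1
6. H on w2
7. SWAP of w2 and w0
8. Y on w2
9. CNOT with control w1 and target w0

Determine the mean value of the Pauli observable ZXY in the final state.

The observable ZXY averages to 0. Key observation: gates 4-5 undo each other exactly, leaving only the rest of the circuit to track.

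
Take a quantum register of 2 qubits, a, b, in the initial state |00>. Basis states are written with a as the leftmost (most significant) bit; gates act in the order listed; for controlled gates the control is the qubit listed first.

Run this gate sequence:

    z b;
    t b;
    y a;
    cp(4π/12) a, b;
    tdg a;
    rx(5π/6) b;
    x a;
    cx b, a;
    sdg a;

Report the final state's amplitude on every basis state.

The final amplitudes are (-sqrt(2) + sqrt(6))*exp(I*pi/4)/4 on |00>, 0 on |01>, 0 on |10>, (-sqrt(6) - sqrt(2))*exp(I*pi/4)/4 on |11>.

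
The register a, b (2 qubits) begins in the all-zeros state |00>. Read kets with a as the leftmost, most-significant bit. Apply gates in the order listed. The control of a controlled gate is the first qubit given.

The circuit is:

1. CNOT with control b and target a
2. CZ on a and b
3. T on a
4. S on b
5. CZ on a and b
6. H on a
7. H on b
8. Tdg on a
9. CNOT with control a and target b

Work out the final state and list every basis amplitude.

After the circuit, the state carries amplitude 1/2 on |00>, 1/2 on |01>, -exp(3*I*pi/4)/2 on |10>, -exp(3*I*pi/4)/2 on |11>.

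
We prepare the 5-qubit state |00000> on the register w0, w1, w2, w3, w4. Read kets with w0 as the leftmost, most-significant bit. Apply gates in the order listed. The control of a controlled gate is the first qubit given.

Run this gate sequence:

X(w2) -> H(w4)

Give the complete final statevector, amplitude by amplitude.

The final amplitudes are sqrt(2)/2 on |00100>, sqrt(2)/2 on |00101>, and 0 on every other basis state.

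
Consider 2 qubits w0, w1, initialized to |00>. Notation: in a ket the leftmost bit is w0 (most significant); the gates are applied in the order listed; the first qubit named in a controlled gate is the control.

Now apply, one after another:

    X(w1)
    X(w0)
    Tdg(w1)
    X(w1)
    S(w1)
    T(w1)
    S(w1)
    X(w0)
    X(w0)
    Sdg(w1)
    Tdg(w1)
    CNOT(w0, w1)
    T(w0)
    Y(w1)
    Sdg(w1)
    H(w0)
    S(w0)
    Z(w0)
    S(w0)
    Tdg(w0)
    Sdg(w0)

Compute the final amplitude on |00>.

The final state's coefficient on |00> equals -sqrt(2)*I/2. Key observation: steps 6-11 multiply out to the identity, so the circuit reduces to the remaining gates.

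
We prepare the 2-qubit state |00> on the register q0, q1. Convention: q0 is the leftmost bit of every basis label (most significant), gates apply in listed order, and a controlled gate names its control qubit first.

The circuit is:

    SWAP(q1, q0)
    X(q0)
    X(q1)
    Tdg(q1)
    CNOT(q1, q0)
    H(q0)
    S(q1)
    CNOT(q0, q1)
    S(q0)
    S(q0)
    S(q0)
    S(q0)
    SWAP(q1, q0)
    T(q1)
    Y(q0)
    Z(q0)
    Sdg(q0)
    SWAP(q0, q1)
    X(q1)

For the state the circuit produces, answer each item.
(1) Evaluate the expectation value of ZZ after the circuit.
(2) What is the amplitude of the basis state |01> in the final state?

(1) In the final state, ZZ has expectation -1. Key observation: the block from step 9 through step 12 cancels to the identity and can be dropped.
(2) The final state's coefficient on |01> equals -sqrt(2)*exp(3*I*pi/4)/2.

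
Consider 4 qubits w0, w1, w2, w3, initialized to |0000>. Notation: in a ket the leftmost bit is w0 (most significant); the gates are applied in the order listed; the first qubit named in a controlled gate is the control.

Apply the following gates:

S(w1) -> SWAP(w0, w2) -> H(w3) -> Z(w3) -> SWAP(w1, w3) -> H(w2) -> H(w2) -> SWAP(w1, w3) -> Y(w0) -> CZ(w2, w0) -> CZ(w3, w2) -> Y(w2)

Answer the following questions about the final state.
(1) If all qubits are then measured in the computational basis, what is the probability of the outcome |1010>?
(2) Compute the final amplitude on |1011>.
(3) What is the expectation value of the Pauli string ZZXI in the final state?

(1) A full measurement returns |1010> with probability 1/2. Key observation: steps 5-8 multiply out to the identity, so the circuit reduces to the remaining gates.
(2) The final state's coefficient on |1011> equals sqrt(2)/2.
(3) The observable ZZXI averages to 0.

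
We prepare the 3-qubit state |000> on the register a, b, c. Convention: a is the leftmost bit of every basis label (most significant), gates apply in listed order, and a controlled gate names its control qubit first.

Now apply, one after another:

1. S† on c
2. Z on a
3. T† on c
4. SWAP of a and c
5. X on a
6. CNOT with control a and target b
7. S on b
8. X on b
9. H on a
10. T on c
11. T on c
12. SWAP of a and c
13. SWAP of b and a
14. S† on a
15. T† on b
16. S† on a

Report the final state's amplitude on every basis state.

The resulting statevector has amplitude sqrt(2)*I/2 on |000>, -sqrt(2)*I/2 on |001>, and 0 on every other basis state.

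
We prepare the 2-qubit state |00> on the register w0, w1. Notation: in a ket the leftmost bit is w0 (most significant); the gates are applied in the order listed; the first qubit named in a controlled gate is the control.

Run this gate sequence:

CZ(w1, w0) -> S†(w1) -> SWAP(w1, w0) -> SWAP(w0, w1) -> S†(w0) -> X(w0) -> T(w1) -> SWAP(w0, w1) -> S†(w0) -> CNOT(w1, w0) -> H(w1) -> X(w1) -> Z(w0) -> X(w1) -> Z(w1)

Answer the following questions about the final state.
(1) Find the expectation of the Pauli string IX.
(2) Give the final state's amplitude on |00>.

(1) In the final state, IX has expectation 1.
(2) The amplitude on |00> is 0.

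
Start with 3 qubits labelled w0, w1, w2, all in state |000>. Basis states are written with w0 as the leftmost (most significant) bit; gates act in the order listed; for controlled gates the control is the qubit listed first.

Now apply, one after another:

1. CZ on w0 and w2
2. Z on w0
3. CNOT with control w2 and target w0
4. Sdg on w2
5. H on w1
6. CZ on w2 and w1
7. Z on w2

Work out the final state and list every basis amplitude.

The final amplitudes are sqrt(2)/2 on |000>, sqrt(2)/2 on |010>, and 0 on every other basis state.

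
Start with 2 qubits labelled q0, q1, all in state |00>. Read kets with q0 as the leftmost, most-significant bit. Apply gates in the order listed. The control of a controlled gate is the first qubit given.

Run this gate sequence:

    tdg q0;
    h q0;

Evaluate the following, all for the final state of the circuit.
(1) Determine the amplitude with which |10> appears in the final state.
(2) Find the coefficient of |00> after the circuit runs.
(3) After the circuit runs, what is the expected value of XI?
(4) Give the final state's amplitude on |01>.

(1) The amplitude on |10> is sqrt(2)/2.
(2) The final state's coefficient on |00> equals sqrt(2)/2.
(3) The expectation value of XI is 1.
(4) |01> carries amplitude 0 in the final state.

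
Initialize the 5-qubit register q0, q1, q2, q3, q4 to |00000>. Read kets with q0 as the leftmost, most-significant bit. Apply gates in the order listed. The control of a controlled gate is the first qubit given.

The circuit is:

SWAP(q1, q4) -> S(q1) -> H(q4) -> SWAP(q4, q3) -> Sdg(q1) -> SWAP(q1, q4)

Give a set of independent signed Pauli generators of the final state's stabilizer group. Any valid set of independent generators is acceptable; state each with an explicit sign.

The stabilizer group can be generated by +IIIXI, +ZIIII, +IZIII, +IIZII, +IIIIZ, among other valid generating sets.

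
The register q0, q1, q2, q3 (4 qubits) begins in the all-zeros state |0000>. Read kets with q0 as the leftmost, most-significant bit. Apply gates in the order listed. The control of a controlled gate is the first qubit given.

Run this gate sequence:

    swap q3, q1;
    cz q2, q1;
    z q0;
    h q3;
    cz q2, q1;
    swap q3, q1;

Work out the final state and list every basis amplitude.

After the circuit, the state carries amplitude sqrt(2)/2 on |0000>, sqrt(2)/2 on |0100>, and 0 on every other basis state.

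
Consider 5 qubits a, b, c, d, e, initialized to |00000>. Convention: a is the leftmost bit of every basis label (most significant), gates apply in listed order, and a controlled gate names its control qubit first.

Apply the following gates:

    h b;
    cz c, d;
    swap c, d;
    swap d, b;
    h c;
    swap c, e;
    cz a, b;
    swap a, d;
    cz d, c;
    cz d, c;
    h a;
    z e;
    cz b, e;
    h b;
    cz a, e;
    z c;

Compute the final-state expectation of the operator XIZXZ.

The observable XIZXZ averages to 0.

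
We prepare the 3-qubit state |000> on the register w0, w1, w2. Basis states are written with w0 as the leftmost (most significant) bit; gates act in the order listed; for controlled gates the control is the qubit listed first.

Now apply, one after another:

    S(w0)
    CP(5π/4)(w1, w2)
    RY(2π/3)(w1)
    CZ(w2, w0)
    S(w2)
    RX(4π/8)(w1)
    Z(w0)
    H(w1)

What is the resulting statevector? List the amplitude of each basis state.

After the circuit, the state carries amplitude (1 + sqrt(3))*(1 - I)/4 on |000>, I*(1 - sqrt(3))*(1 - I)/4 on |010>, and 0 on every other basis state.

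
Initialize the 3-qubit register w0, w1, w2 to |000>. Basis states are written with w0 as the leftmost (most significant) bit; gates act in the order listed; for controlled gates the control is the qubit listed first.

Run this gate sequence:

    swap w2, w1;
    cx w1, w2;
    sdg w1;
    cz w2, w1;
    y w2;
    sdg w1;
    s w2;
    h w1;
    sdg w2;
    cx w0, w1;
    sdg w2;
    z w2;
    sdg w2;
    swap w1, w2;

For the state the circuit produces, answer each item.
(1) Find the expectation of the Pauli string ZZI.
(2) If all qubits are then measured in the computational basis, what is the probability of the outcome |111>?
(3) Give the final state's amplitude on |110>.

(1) The observable ZZI averages to -1.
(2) The probability of measuring |111> is 0.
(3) The amplitude on |110> is 0.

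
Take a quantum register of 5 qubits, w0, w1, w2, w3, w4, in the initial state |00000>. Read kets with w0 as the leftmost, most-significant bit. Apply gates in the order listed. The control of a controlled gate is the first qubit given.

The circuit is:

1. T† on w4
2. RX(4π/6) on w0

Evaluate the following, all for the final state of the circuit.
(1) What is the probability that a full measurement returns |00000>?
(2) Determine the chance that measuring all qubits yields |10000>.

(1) The probability of measuring |00000> is 1/4.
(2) Outcome |10000> occurs with probability 3/4.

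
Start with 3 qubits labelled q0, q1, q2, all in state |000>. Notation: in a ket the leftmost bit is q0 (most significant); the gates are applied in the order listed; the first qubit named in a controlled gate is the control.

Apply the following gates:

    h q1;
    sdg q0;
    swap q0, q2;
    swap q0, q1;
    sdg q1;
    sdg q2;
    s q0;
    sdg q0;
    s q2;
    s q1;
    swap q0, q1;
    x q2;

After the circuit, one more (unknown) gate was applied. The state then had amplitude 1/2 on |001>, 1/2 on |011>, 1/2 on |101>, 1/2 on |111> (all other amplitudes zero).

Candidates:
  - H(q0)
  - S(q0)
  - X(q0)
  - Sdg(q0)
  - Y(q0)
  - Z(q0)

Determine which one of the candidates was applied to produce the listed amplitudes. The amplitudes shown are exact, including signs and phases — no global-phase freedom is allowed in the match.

It was H(q0) that produced the state shown.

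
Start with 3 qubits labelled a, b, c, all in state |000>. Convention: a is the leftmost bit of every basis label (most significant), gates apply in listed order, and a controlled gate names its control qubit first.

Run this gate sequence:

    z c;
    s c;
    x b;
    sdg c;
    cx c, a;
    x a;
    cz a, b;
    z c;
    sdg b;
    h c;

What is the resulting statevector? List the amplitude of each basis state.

The resulting statevector has amplitude sqrt(2)*I/2 on |110>, sqrt(2)*I/2 on |111>, and 0 on every other basis state.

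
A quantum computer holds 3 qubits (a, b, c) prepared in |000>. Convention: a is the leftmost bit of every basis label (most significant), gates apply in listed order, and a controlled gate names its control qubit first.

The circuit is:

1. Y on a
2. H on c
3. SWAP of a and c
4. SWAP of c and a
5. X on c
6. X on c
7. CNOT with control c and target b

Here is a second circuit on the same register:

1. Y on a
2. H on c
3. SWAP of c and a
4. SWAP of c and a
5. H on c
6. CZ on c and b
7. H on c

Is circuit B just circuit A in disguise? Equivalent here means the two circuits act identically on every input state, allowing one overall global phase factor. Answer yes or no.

No: there is an input state on which the two circuits produce genuinely different outputs (not merely differing by a phase).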